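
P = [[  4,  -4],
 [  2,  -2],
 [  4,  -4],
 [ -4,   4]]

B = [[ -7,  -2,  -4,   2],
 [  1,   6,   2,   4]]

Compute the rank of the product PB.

First compute PB:
[[-32, -32, -24,  -8],
 [-16, -16, -12,  -4],
 [-32, -32, -24,  -8],
 [ 32,  32,  24,   8]]
Now row reduce the product.
R2 ← R2 − (1/2)·R1: [0, 0, 0, 0]
R3 ← R3 − R1: [0, 0, 0, 0]
R4 ← R4 + R1: [0, 0, 0, 0]
1 nonzero row, so rank(PB) = 1.

1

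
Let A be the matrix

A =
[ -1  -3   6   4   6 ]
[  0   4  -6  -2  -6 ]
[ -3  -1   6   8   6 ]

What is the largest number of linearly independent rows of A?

Row reduce to echelon form.
R3 ← R3 − (3)·R1: [0, 8, -12, -4, -12]
R3 ← R3 − (2)·R2: [0, 0, 0, 0, 0]
Echelon form has 2 nonzero rows, so rank(A) = 2.
The rank gives the maximum number of linearly independent rows: 2.

2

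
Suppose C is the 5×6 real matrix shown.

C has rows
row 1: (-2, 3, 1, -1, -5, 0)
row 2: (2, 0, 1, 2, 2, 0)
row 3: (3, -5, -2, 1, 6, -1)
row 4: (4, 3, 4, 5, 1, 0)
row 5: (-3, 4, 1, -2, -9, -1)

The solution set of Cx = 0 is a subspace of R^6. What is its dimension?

Row reduce to echelon form.
R2 ← R2 + R1: [0, 3, 2, 1, -3, 0]
R3 ← R3 + (3/2)·R1: [0, -1/2, -1/2, -1/2, -3/2, -1]
R4 ← R4 + (2)·R1: [0, 9, 6, 3, -9, 0]
R5 ← R5 − (3/2)·R1: [0, -1/2, -1/2, -1/2, -3/2, -1]
R3 ← R3 + (1/6)·R2: [0, 0, -1/6, -1/3, -2, -1]
R4 ← R4 − (3)·R2: [0, 0, 0, 0, 0, 0]
R5 ← R5 + (1/6)·R2: [0, 0, -1/6, -1/3, -2, -1]
R5 ← R5 − R3: [0, 0, 0, 0, 0, 0]
3 nonzero rows, so rank(C) = 3.
C has 6 columns; by rank–nullity, nullity = 6 − 3 = 3.

3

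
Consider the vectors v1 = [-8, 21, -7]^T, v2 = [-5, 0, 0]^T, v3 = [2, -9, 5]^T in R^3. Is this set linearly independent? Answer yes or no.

yes

Form the matrix with these vectors as rows and row reduce.
R2 ← R2 − (5/8)·R1: [0, -105/8, 35/8]
R3 ← R3 + (1/4)·R1: [0, -15/4, 13/4]
R3 ← R3 − (2/7)·R2: [0, 0, 2]
3 nonzero rows, so the 3 vectors span a space of dimension 3.
Since 3 = 3, the vectors are linearly independent.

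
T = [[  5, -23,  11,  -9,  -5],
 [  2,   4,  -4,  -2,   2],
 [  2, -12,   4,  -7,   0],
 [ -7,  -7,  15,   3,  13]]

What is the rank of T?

4

Row reduce to echelon form.
R2 ← R2 − (2/5)·R1: [0, 66/5, -42/5, 8/5, 4]
R3 ← R3 − (2/5)·R1: [0, -14/5, -2/5, -17/5, 2]
R4 ← R4 + (7/5)·R1: [0, -196/5, 152/5, -48/5, 6]
R3 ← R3 + (7/33)·R2: [0, 0, -24/11, -101/33, 94/33]
R4 ← R4 + (98/33)·R2: [0, 0, 60/11, -160/33, 590/33]
R4 ← R4 + (5/2)·R3: [0, 0, 0, -25/2, 25]
Echelon form has 4 nonzero rows, so rank(T) = 4.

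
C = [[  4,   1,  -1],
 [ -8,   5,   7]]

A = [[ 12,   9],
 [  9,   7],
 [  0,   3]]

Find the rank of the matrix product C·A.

2

First compute CA:
[[ 57,  40],
 [-51, -16]]
Now row reduce the product.
R2 ← R2 + (17/19)·R1: [0, 376/19]
2 nonzero rows, so rank(CA) = 2.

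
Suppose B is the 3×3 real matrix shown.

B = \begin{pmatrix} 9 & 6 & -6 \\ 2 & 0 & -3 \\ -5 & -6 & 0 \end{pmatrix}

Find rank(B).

Row reduce to echelon form.
R2 ← R2 − (2/9)·R1: [0, -4/3, -5/3]
R3 ← R3 + (5/9)·R1: [0, -8/3, -10/3]
R3 ← R3 − (2)·R2: [0, 0, 0]
Echelon form has 2 nonzero rows, so rank(B) = 2.

2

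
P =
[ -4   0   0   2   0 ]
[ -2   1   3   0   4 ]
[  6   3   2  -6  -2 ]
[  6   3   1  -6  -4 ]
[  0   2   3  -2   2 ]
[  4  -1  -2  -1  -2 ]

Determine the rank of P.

3

Row reduce to echelon form.
R2 ← R2 − (1/2)·R1: [0, 1, 3, -1, 4]
R3 ← R3 + (3/2)·R1: [0, 3, 2, -3, -2]
R4 ← R4 + (3/2)·R1: [0, 3, 1, -3, -4]
R6 ← R6 + R1: [0, -1, -2, 1, -2]
R3 ← R3 − (3)·R2: [0, 0, -7, 0, -14]
R4 ← R4 − (3)·R2: [0, 0, -8, 0, -16]
R5 ← R5 − (2)·R2: [0, 0, -3, 0, -6]
R6 ← R6 + R2: [0, 0, 1, 0, 2]
R4 ← R4 − (8/7)·R3: [0, 0, 0, 0, 0]
R5 ← R5 − (3/7)·R3: [0, 0, 0, 0, 0]
R6 ← R6 + (1/7)·R3: [0, 0, 0, 0, 0]
Echelon form has 3 nonzero rows, so rank(P) = 3.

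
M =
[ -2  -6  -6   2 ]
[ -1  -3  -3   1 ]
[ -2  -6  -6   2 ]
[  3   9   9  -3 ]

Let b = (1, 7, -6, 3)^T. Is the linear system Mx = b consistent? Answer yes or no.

Row reduce the augmented matrix [M | b].
R2 ← R2 − (1/2)·R1: [0, 0, 0, 0, 13/2]
R3 ← R3 − R1: [0, 0, 0, 0, -7]
R4 ← R4 + (3/2)·R1: [0, 0, 0, 0, 9/2]
R3 ← R3 + (14/13)·R2: [0, 0, 0, 0, 0]
R4 ← R4 − (9/13)·R2: [0, 0, 0, 0, 0]
The echelon form has 2 nonzero rows; the last pivot sits in the augmented column, so rank(M) = 1 but rank([M|b]) = 2.
Since the ranks differ, the system is inconsistent.

no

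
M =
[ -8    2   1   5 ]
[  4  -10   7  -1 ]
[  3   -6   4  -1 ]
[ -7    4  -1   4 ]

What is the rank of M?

2

Row reduce to echelon form.
R2 ← R2 + (1/2)·R1: [0, -9, 15/2, 3/2]
R3 ← R3 + (3/8)·R1: [0, -21/4, 35/8, 7/8]
R4 ← R4 − (7/8)·R1: [0, 9/4, -15/8, -3/8]
R3 ← R3 − (7/12)·R2: [0, 0, 0, 0]
R4 ← R4 + (1/4)·R2: [0, 0, 0, 0]
Echelon form has 2 nonzero rows, so rank(M) = 2.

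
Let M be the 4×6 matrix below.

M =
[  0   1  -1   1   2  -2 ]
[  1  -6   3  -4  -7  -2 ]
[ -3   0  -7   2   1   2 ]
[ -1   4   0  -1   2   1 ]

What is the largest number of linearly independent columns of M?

Row reduce to echelon form.
Swap R1 ↔ R2
R3 ← R3 + (3)·R1: [0, -18, 2, -10, -20, -4]
R4 ← R4 + R1: [0, -2, 3, -5, -5, -1]
R3 ← R3 + (18)·R2: [0, 0, -16, 8, 16, -40]
R4 ← R4 + (2)·R2: [0, 0, 1, -3, -1, -5]
R4 ← R4 + (1/16)·R3: [0, 0, 0, -5/2, 0, -15/2]
Echelon form has 4 nonzero rows, so rank(M) = 4.
The rank gives the maximum number of linearly independent columns: 4.

4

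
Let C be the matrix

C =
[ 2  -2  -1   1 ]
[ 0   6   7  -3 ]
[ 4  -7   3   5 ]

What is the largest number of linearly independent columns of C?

3

Row reduce to echelon form.
R3 ← R3 − (2)·R1: [0, -3, 5, 3]
R3 ← R3 + (1/2)·R2: [0, 0, 17/2, 3/2]
Echelon form has 3 nonzero rows, so rank(C) = 3.
The rank gives the maximum number of linearly independent columns: 3.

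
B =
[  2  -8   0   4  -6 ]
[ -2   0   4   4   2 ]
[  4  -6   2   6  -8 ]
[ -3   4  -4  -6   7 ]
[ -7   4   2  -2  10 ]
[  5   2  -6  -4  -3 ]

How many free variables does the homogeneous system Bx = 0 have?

Row reduce to echelon form.
R2 ← R2 + R1: [0, -8, 4, 8, -4]
R3 ← R3 − (2)·R1: [0, 10, 2, -2, 4]
R4 ← R4 + (3/2)·R1: [0, -8, -4, 0, -2]
R5 ← R5 + (7/2)·R1: [0, -24, 2, 12, -11]
R6 ← R6 − (5/2)·R1: [0, 22, -6, -14, 12]
R3 ← R3 + (5/4)·R2: [0, 0, 7, 8, -1]
R4 ← R4 − R2: [0, 0, -8, -8, 2]
R5 ← R5 − (3)·R2: [0, 0, -10, -12, 1]
R6 ← R6 + (11/4)·R2: [0, 0, 5, 8, 1]
R4 ← R4 + (8/7)·R3: [0, 0, 0, 8/7, 6/7]
R5 ← R5 + (10/7)·R3: [0, 0, 0, -4/7, -3/7]
R6 ← R6 − (5/7)·R3: [0, 0, 0, 16/7, 12/7]
R5 ← R5 + (1/2)·R4: [0, 0, 0, 0, 0]
R6 ← R6 − (2)·R4: [0, 0, 0, 0, 0]
4 nonzero rows, so rank(B) = 4.
B has 5 columns; by rank–nullity, nullity = 5 − 4 = 1.

1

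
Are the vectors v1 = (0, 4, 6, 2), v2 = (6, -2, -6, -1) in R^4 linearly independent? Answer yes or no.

Form the matrix with these vectors as rows and row reduce.
Swap R1 ↔ R2
2 nonzero rows, so the 2 vectors span a space of dimension 2.
Since 2 = 2, the vectors are linearly independent.

yes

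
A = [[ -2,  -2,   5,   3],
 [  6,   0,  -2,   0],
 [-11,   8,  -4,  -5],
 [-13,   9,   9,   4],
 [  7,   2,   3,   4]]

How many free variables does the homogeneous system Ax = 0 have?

Row reduce to echelon form.
R2 ← R2 + (3)·R1: [0, -6, 13, 9]
R3 ← R3 − (11/2)·R1: [0, 19, -63/2, -43/2]
R4 ← R4 − (13/2)·R1: [0, 22, -47/2, -31/2]
R5 ← R5 + (7/2)·R1: [0, -5, 41/2, 29/2]
R3 ← R3 + (19/6)·R2: [0, 0, 29/3, 7]
R4 ← R4 + (11/3)·R2: [0, 0, 145/6, 35/2]
R5 ← R5 − (5/6)·R2: [0, 0, 29/3, 7]
R4 ← R4 − (5/2)·R3: [0, 0, 0, 0]
R5 ← R5 − R3: [0, 0, 0, 0]
3 nonzero rows, so rank(A) = 3.
A has 4 columns; by rank–nullity, nullity = 4 − 3 = 1.

1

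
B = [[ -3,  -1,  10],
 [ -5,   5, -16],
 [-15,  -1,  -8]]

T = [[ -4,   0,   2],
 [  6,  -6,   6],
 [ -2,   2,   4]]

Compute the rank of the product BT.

First compute BT:
[[-14,  26,  28],
 [ 82, -62, -44],
 [ 70, -10, -68]]
Now row reduce the product.
R2 ← R2 + (41/7)·R1: [0, 632/7, 120]
R3 ← R3 + (5)·R1: [0, 120, 72]
R3 ← R3 − (105/79)·R2: [0, 0, -6912/79]
3 nonzero rows, so rank(BT) = 3.

3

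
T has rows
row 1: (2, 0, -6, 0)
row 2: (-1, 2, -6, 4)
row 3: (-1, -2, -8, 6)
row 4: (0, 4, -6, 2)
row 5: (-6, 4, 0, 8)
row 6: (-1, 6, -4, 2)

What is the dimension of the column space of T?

Row reduce to echelon form.
R2 ← R2 + (1/2)·R1: [0, 2, -9, 4]
R3 ← R3 + (1/2)·R1: [0, -2, -11, 6]
R5 ← R5 + (3)·R1: [0, 4, -18, 8]
R6 ← R6 + (1/2)·R1: [0, 6, -7, 2]
R3 ← R3 + R2: [0, 0, -20, 10]
R4 ← R4 − (2)·R2: [0, 0, 12, -6]
R5 ← R5 − (2)·R2: [0, 0, 0, 0]
R6 ← R6 − (3)·R2: [0, 0, 20, -10]
R4 ← R4 + (3/5)·R3: [0, 0, 0, 0]
R6 ← R6 + R3: [0, 0, 0, 0]
Echelon form has 3 nonzero rows, so rank(T) = 3.
The column space has dimension equal to the rank: 3.

3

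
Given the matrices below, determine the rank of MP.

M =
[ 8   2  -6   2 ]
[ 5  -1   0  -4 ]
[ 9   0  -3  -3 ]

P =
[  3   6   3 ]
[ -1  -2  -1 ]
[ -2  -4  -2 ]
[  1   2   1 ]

1

First compute MP:
[[ 36,  72,  36],
 [ 12,  24,  12],
 [ 30,  60,  30]]
Now row reduce the product.
R2 ← R2 − (1/3)·R1: [0, 0, 0]
R3 ← R3 − (5/6)·R1: [0, 0, 0]
1 nonzero row, so rank(MP) = 1.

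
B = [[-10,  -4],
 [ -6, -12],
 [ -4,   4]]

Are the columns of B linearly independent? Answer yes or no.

Row reduce B to echelon form.
R2 ← R2 − (3/5)·R1: [0, -48/5]
R3 ← R3 − (2/5)·R1: [0, 28/5]
R3 ← R3 + (7/12)·R2: [0, 0]
2 pivots among 2 columns.
Every column is a pivot column, so the columns are linearly independent.

yes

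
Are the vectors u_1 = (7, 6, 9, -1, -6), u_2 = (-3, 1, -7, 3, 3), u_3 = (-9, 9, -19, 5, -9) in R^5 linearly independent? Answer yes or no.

Form the matrix with these vectors as rows and row reduce.
R2 ← R2 + (3/7)·R1: [0, 25/7, -22/7, 18/7, 3/7]
R3 ← R3 + (9/7)·R1: [0, 117/7, -52/7, 26/7, -117/7]
R3 ← R3 − (117/25)·R2: [0, 0, 182/25, -208/25, -468/25]
3 nonzero rows, so the 3 vectors span a space of dimension 3.
Since 3 = 3, the vectors are linearly independent.

yes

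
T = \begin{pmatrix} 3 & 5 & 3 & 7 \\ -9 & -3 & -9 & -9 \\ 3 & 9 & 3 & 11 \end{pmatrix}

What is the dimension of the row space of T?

Row reduce to echelon form.
R2 ← R2 + (3)·R1: [0, 12, 0, 12]
R3 ← R3 − R1: [0, 4, 0, 4]
R3 ← R3 − (1/3)·R2: [0, 0, 0, 0]
Echelon form has 2 nonzero rows, so rank(T) = 2.
The row space has dimension equal to the rank: 2.

2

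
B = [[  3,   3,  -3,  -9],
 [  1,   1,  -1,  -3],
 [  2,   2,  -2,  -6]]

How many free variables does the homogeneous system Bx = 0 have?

Row reduce to echelon form.
R2 ← R2 − (1/3)·R1: [0, 0, 0, 0]
R3 ← R3 − (2/3)·R1: [0, 0, 0, 0]
1 nonzero row, so rank(B) = 1.
B has 4 columns; by rank–nullity, nullity = 4 − 1 = 3.

3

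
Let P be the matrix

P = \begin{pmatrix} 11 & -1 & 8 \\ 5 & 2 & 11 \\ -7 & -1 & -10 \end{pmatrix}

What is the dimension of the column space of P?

Row reduce to echelon form.
R2 ← R2 − (5/11)·R1: [0, 27/11, 81/11]
R3 ← R3 + (7/11)·R1: [0, -18/11, -54/11]
R3 ← R3 + (2/3)·R2: [0, 0, 0]
Echelon form has 2 nonzero rows, so rank(P) = 2.
The column space has dimension equal to the rank: 2.

2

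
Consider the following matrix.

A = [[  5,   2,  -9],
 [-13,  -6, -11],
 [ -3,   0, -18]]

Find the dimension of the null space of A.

0

Row reduce to echelon form.
R2 ← R2 + (13/5)·R1: [0, -4/5, -172/5]
R3 ← R3 + (3/5)·R1: [0, 6/5, -117/5]
R3 ← R3 + (3/2)·R2: [0, 0, -75]
3 nonzero rows, so rank(A) = 3.
A has 3 columns; by rank–nullity, nullity = 3 − 3 = 0.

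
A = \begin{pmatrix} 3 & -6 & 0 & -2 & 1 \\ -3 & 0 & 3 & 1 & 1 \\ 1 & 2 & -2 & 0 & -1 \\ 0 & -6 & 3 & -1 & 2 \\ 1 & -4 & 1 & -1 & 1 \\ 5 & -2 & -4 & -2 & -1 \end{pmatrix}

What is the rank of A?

Row reduce to echelon form.
R2 ← R2 + R1: [0, -6, 3, -1, 2]
R3 ← R3 − (1/3)·R1: [0, 4, -2, 2/3, -4/3]
R5 ← R5 − (1/3)·R1: [0, -2, 1, -1/3, 2/3]
R6 ← R6 − (5/3)·R1: [0, 8, -4, 4/3, -8/3]
R3 ← R3 + (2/3)·R2: [0, 0, 0, 0, 0]
R4 ← R4 − R2: [0, 0, 0, 0, 0]
R5 ← R5 − (1/3)·R2: [0, 0, 0, 0, 0]
R6 ← R6 + (4/3)·R2: [0, 0, 0, 0, 0]
Echelon form has 2 nonzero rows, so rank(A) = 2.

2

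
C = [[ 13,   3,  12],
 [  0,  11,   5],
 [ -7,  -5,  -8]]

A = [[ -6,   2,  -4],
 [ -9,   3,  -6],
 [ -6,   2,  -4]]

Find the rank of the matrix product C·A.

1

First compute CA:
[[-177,  59, -118],
 [-129,  43, -86],
 [135, -45,  90]]
Now row reduce the product.
R2 ← R2 − (43/59)·R1: [0, 0, 0]
R3 ← R3 + (45/59)·R1: [0, 0, 0]
1 nonzero row, so rank(CA) = 1.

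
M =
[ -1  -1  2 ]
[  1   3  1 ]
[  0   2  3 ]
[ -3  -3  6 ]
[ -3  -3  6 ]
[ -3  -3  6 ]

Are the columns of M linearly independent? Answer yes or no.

Row reduce M to echelon form.
R2 ← R2 + R1: [0, 2, 3]
R4 ← R4 − (3)·R1: [0, 0, 0]
R5 ← R5 − (3)·R1: [0, 0, 0]
R6 ← R6 − (3)·R1: [0, 0, 0]
R3 ← R3 − R2: [0, 0, 0]
2 pivots among 3 columns.
Only 2 < 3 pivot columns, so the columns are linearly dependent.

no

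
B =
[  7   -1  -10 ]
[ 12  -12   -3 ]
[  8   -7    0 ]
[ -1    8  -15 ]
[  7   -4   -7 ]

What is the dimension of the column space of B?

3

Row reduce to echelon form.
R2 ← R2 − (12/7)·R1: [0, -72/7, 99/7]
R3 ← R3 − (8/7)·R1: [0, -41/7, 80/7]
R4 ← R4 + (1/7)·R1: [0, 55/7, -115/7]
R5 ← R5 − R1: [0, -3, 3]
R3 ← R3 − (41/72)·R2: [0, 0, 27/8]
R4 ← R4 + (55/72)·R2: [0, 0, -45/8]
R5 ← R5 − (7/24)·R2: [0, 0, -9/8]
R4 ← R4 + (5/3)·R3: [0, 0, 0]
R5 ← R5 + (1/3)·R3: [0, 0, 0]
Echelon form has 3 nonzero rows, so rank(B) = 3.
The column space has dimension equal to the rank: 3.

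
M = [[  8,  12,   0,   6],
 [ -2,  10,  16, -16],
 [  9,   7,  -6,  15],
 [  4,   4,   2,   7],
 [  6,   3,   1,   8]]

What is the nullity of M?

Row reduce to echelon form.
R2 ← R2 + (1/4)·R1: [0, 13, 16, -29/2]
R3 ← R3 − (9/8)·R1: [0, -13/2, -6, 33/4]
R4 ← R4 − (1/2)·R1: [0, -2, 2, 4]
R5 ← R5 − (3/4)·R1: [0, -6, 1, 7/2]
R3 ← R3 + (1/2)·R2: [0, 0, 2, 1]
R4 ← R4 + (2/13)·R2: [0, 0, 58/13, 23/13]
R5 ← R5 + (6/13)·R2: [0, 0, 109/13, -83/26]
R4 ← R4 − (29/13)·R3: [0, 0, 0, -6/13]
R5 ← R5 − (109/26)·R3: [0, 0, 0, -96/13]
R5 ← R5 − (16)·R4: [0, 0, 0, 0]
4 nonzero rows, so rank(M) = 4.
M has 4 columns; by rank–nullity, nullity = 4 − 4 = 0.

0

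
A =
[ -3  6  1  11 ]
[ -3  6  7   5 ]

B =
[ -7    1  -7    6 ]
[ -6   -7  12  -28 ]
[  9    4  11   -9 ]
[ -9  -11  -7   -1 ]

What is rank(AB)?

First compute AB:
[[-105, -162,  27, -206],
 [  3, -72, 135, -254]]
Now row reduce the product.
R2 ← R2 + (1/35)·R1: [0, -2682/35, 4752/35, -9096/35]
2 nonzero rows, so rank(AB) = 2.

2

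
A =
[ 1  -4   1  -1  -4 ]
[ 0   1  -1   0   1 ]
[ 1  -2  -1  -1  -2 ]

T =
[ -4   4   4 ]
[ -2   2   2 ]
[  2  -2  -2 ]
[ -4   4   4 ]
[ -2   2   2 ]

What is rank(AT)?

1

First compute AT:
[[ 18, -18, -18],
 [ -6,   6,   6],
 [  6,  -6,  -6]]
Now row reduce the product.
R2 ← R2 + (1/3)·R1: [0, 0, 0]
R3 ← R3 − (1/3)·R1: [0, 0, 0]
1 nonzero row, so rank(AT) = 1.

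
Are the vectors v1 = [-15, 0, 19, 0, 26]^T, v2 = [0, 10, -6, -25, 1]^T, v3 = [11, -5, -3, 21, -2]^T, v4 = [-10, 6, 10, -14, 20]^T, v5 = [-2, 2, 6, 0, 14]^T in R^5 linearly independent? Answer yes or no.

Form the matrix with these vectors as rows and row reduce.
R3 ← R3 + (11/15)·R1: [0, -5, 164/15, 21, 256/15]
R4 ← R4 − (2/3)·R1: [0, 6, -8/3, -14, 8/3]
R5 ← R5 − (2/15)·R1: [0, 2, 52/15, 0, 158/15]
R3 ← R3 + (1/2)·R2: [0, 0, 119/15, 17/2, 527/30]
R4 ← R4 − (3/5)·R2: [0, 0, 14/15, 1, 31/15]
R5 ← R5 − (1/5)·R2: [0, 0, 14/3, 5, 31/3]
R4 ← R4 − (2/17)·R3: [0, 0, 0, 0, 0]
R5 ← R5 − (10/17)·R3: [0, 0, 0, 0, 0]
3 nonzero rows, so the 5 vectors span a space of dimension 3.
Since 3 < 5, the vectors are linearly dependent.

no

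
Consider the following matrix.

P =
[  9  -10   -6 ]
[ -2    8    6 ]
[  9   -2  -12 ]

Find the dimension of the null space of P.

Row reduce to echelon form.
R2 ← R2 + (2/9)·R1: [0, 52/9, 14/3]
R3 ← R3 − R1: [0, 8, -6]
R3 ← R3 − (18/13)·R2: [0, 0, -162/13]
3 nonzero rows, so rank(P) = 3.
P has 3 columns; by rank–nullity, nullity = 3 − 3 = 0.

0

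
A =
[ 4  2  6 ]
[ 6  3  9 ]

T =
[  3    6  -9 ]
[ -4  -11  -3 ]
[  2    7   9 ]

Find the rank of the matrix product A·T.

First compute AT:
[[ 16,  44,  12],
 [ 24,  66,  18]]
Now row reduce the product.
R2 ← R2 − (3/2)·R1: [0, 0, 0]
1 nonzero row, so rank(AT) = 1.

1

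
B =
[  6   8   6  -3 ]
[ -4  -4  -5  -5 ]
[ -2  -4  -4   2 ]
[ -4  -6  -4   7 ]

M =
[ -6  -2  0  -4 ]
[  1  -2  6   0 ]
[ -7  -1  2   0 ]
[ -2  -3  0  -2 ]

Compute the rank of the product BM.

First compute BM:
[[-64, -25,  60, -18],
 [ 65,  36, -34,  26],
 [ 32,  10, -32,   4],
 [ 32,   3, -44,   2]]
Now row reduce the product.
R2 ← R2 + (65/64)·R1: [0, 679/64, 431/16, 247/32]
R3 ← R3 + (1/2)·R1: [0, -5/2, -2, -5]
R4 ← R4 + (1/2)·R1: [0, -19/2, -14, -7]
R3 ← R3 + (160/679)·R2: [0, 0, 2952/679, -2160/679]
R4 ← R4 + (608/679)·R2: [0, 0, 6872/679, -60/679]
R4 ← R4 − (859/369)·R3: [0, 0, 0, 300/41]
4 nonzero rows, so rank(BM) = 4.

4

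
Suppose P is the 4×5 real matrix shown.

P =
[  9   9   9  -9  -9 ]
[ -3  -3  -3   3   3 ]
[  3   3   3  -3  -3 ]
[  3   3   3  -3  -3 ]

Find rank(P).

Row reduce to echelon form.
R2 ← R2 + (1/3)·R1: [0, 0, 0, 0, 0]
R3 ← R3 − (1/3)·R1: [0, 0, 0, 0, 0]
R4 ← R4 − (1/3)·R1: [0, 0, 0, 0, 0]
Echelon form has 1 nonzero row, so rank(P) = 1.

1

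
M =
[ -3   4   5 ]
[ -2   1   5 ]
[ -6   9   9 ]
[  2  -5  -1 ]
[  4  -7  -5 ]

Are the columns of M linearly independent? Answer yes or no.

no

Row reduce M to echelon form.
R2 ← R2 − (2/3)·R1: [0, -5/3, 5/3]
R3 ← R3 − (2)·R1: [0, 1, -1]
R4 ← R4 + (2/3)·R1: [0, -7/3, 7/3]
R5 ← R5 + (4/3)·R1: [0, -5/3, 5/3]
R3 ← R3 + (3/5)·R2: [0, 0, 0]
R4 ← R4 − (7/5)·R2: [0, 0, 0]
R5 ← R5 − R2: [0, 0, 0]
2 pivots among 3 columns.
Only 2 < 3 pivot columns, so the columns are linearly dependent.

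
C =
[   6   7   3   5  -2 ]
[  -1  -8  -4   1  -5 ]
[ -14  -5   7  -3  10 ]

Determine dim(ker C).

2

Row reduce to echelon form.
R2 ← R2 + (1/6)·R1: [0, -41/6, -7/2, 11/6, -16/3]
R3 ← R3 + (7/3)·R1: [0, 34/3, 14, 26/3, 16/3]
R3 ← R3 + (68/41)·R2: [0, 0, 336/41, 480/41, -144/41]
3 nonzero rows, so rank(C) = 3.
C has 5 columns; by rank–nullity, nullity = 5 − 3 = 2.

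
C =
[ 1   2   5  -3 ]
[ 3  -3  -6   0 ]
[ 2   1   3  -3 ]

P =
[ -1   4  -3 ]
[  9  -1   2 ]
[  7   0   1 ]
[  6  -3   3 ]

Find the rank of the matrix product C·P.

2

First compute CP:
[[ 34,  11,  -3],
 [-72,  15, -21],
 [ 10,  16, -10]]
Now row reduce the product.
R2 ← R2 + (36/17)·R1: [0, 651/17, -465/17]
R3 ← R3 − (5/17)·R1: [0, 217/17, -155/17]
R3 ← R3 − (1/3)·R2: [0, 0, 0]
2 nonzero rows, so rank(CP) = 2.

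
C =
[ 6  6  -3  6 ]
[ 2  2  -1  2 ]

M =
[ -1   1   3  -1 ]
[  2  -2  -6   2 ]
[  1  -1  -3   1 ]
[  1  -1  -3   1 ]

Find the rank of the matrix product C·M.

1

First compute CM:
[[  9,  -9, -27,   9],
 [  3,  -3,  -9,   3]]
Now row reduce the product.
R2 ← R2 − (1/3)·R1: [0, 0, 0, 0]
1 nonzero row, so rank(CM) = 1.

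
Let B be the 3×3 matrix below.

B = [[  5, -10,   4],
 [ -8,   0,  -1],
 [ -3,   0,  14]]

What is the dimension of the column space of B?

Row reduce to echelon form.
R2 ← R2 + (8/5)·R1: [0, -16, 27/5]
R3 ← R3 + (3/5)·R1: [0, -6, 82/5]
R3 ← R3 − (3/8)·R2: [0, 0, 115/8]
Echelon form has 3 nonzero rows, so rank(B) = 3.
The column space has dimension equal to the rank: 3.

3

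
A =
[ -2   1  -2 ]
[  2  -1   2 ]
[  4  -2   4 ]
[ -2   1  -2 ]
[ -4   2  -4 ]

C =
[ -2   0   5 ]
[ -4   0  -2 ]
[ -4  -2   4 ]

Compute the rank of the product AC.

First compute AC:
[[  8,   4, -20],
 [ -8,  -4,  20],
 [-16,  -8,  40],
 [  8,   4, -20],
 [ 16,   8, -40]]
Now row reduce the product.
R2 ← R2 + R1: [0, 0, 0]
R3 ← R3 + (2)·R1: [0, 0, 0]
R4 ← R4 − R1: [0, 0, 0]
R5 ← R5 − (2)·R1: [0, 0, 0]
1 nonzero row, so rank(AC) = 1.

1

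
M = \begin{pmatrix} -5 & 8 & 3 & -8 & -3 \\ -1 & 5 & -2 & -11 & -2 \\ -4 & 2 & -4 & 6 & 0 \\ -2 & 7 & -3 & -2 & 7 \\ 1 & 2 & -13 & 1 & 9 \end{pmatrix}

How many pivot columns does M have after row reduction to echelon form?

5

Row reduce to echelon form.
R2 ← R2 − (1/5)·R1: [0, 17/5, -13/5, -47/5, -7/5]
R3 ← R3 − (4/5)·R1: [0, -22/5, -32/5, 62/5, 12/5]
R4 ← R4 − (2/5)·R1: [0, 19/5, -21/5, 6/5, 41/5]
R5 ← R5 + (1/5)·R1: [0, 18/5, -62/5, -3/5, 42/5]
R3 ← R3 + (22/17)·R2: [0, 0, -166/17, 4/17, 10/17]
R4 ← R4 − (19/17)·R2: [0, 0, -22/17, 199/17, 166/17]
R5 ← R5 − (18/17)·R2: [0, 0, -164/17, 159/17, 168/17]
R4 ← R4 − (11/83)·R3: [0, 0, 0, 969/83, 804/83]
R5 ← R5 − (82/83)·R3: [0, 0, 0, 757/83, 772/83]
R5 ← R5 − (757/969)·R4: [0, 0, 0, 0, 560/323]
Echelon form has 5 nonzero rows, so rank(M) = 5.
Each nonzero row contributes one pivot column: 5 pivot columns.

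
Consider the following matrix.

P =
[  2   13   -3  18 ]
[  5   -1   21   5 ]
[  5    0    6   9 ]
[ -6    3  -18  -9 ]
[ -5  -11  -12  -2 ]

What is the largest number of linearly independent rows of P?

Row reduce to echelon form.
R2 ← R2 − (5/2)·R1: [0, -67/2, 57/2, -40]
R3 ← R3 − (5/2)·R1: [0, -65/2, 27/2, -36]
R4 ← R4 + (3)·R1: [0, 42, -27, 45]
R5 ← R5 + (5/2)·R1: [0, 43/2, -39/2, 43]
R3 ← R3 − (65/67)·R2: [0, 0, -948/67, 188/67]
R4 ← R4 + (84/67)·R2: [0, 0, 585/67, -345/67]
R5 ← R5 + (43/67)·R2: [0, 0, -81/67, 1161/67]
R4 ← R4 + (195/316)·R3: [0, 0, 0, -270/79]
R5 ← R5 − (27/316)·R3: [0, 0, 0, 1350/79]
R5 ← R5 + (5)·R4: [0, 0, 0, 0]
Echelon form has 4 nonzero rows, so rank(P) = 4.
The rank gives the maximum number of linearly independent rows: 4.

4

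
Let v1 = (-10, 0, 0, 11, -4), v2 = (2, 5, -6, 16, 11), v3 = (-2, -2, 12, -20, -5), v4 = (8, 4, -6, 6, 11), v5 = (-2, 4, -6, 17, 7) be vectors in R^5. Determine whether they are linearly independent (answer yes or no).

Form the matrix with these vectors as rows and row reduce.
R2 ← R2 + (1/5)·R1: [0, 5, -6, 91/5, 51/5]
R3 ← R3 − (1/5)·R1: [0, -2, 12, -111/5, -21/5]
R4 ← R4 + (4/5)·R1: [0, 4, -6, 74/5, 39/5]
R5 ← R5 − (1/5)·R1: [0, 4, -6, 74/5, 39/5]
R3 ← R3 + (2/5)·R2: [0, 0, 48/5, -373/25, -3/25]
R4 ← R4 − (4/5)·R2: [0, 0, -6/5, 6/25, -9/25]
R5 ← R5 − (4/5)·R2: [0, 0, -6/5, 6/25, -9/25]
R4 ← R4 + (1/8)·R3: [0, 0, 0, -13/8, -3/8]
R5 ← R5 + (1/8)·R3: [0, 0, 0, -13/8, -3/8]
R5 ← R5 − R4: [0, 0, 0, 0, 0]
4 nonzero rows, so the 5 vectors span a space of dimension 4.
Since 4 < 5, the vectors are linearly dependent.

no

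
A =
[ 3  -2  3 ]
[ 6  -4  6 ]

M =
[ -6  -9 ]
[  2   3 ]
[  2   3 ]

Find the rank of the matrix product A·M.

1

First compute AM:
[[-16, -24],
 [-32, -48]]
Now row reduce the product.
R2 ← R2 − (2)·R1: [0, 0]
1 nonzero row, so rank(AM) = 1.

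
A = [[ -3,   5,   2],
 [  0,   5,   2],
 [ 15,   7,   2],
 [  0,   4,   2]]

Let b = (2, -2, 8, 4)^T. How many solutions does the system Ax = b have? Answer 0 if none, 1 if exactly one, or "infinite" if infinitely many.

0

Row reduce the augmented matrix [A | b].
R3 ← R3 + (5)·R1: [0, 32, 12, 18]
R3 ← R3 − (32/5)·R2: [0, 0, -4/5, 154/5]
R4 ← R4 − (4/5)·R2: [0, 0, 2/5, 28/5]
R4 ← R4 + (1/2)·R3: [0, 0, 0, 21]
The echelon form has 4 nonzero rows; the last pivot sits in the augmented column, so rank(A) = 3 but rank([A|b]) = 4.
Since the ranks differ, the system is inconsistent.
It has no solutions.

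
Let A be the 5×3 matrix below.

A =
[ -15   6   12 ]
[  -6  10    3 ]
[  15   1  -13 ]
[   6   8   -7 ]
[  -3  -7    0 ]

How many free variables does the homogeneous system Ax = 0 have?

Row reduce to echelon form.
R2 ← R2 − (2/5)·R1: [0, 38/5, -9/5]
R3 ← R3 + R1: [0, 7, -1]
R4 ← R4 + (2/5)·R1: [0, 52/5, -11/5]
R5 ← R5 − (1/5)·R1: [0, -41/5, -12/5]
R3 ← R3 − (35/38)·R2: [0, 0, 25/38]
R4 ← R4 − (26/19)·R2: [0, 0, 5/19]
R5 ← R5 + (41/38)·R2: [0, 0, -165/38]
R4 ← R4 − (2/5)·R3: [0, 0, 0]
R5 ← R5 + (33/5)·R3: [0, 0, 0]
3 nonzero rows, so rank(A) = 3.
A has 3 columns; by rank–nullity, nullity = 3 − 3 = 0.

0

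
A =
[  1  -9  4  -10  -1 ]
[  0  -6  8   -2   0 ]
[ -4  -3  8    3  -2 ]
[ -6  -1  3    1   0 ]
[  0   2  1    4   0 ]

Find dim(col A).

4

Row reduce to echelon form.
R3 ← R3 + (4)·R1: [0, -39, 24, -37, -6]
R4 ← R4 + (6)·R1: [0, -55, 27, -59, -6]
R3 ← R3 − (13/2)·R2: [0, 0, -28, -24, -6]
R4 ← R4 − (55/6)·R2: [0, 0, -139/3, -122/3, -6]
R5 ← R5 + (1/3)·R2: [0, 0, 11/3, 10/3, 0]
R4 ← R4 − (139/84)·R3: [0, 0, 0, -20/21, 55/14]
R5 ← R5 + (11/84)·R3: [0, 0, 0, 4/21, -11/14]
R5 ← R5 + (1/5)·R4: [0, 0, 0, 0, 0]
Echelon form has 4 nonzero rows, so rank(A) = 4.
The column space has dimension equal to the rank: 4.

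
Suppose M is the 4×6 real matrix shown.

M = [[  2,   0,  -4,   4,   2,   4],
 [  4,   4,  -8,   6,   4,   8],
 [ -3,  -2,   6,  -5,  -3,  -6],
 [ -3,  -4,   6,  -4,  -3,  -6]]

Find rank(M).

2

Row reduce to echelon form.
R2 ← R2 − (2)·R1: [0, 4, 0, -2, 0, 0]
R3 ← R3 + (3/2)·R1: [0, -2, 0, 1, 0, 0]
R4 ← R4 + (3/2)·R1: [0, -4, 0, 2, 0, 0]
R3 ← R3 + (1/2)·R2: [0, 0, 0, 0, 0, 0]
R4 ← R4 + R2: [0, 0, 0, 0, 0, 0]
Echelon form has 2 nonzero rows, so rank(M) = 2.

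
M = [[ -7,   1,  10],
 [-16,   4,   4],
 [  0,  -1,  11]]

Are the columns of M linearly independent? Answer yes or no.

no

Row reduce M to echelon form.
R2 ← R2 − (16/7)·R1: [0, 12/7, -132/7]
R3 ← R3 + (7/12)·R2: [0, 0, 0]
2 pivots among 3 columns.
Only 2 < 3 pivot columns, so the columns are linearly dependent.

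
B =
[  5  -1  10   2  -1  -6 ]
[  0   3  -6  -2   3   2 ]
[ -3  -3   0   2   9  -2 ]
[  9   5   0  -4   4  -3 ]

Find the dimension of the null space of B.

Row reduce to echelon form.
R3 ← R3 + (3/5)·R1: [0, -18/5, 6, 16/5, 42/5, -28/5]
R4 ← R4 − (9/5)·R1: [0, 34/5, -18, -38/5, 29/5, 39/5]
R3 ← R3 + (6/5)·R2: [0, 0, -6/5, 4/5, 12, -16/5]
R4 ← R4 − (34/15)·R2: [0, 0, -22/5, -46/15, -1, 49/15]
R4 ← R4 − (11/3)·R3: [0, 0, 0, -6, -45, 15]
4 nonzero rows, so rank(B) = 4.
B has 6 columns; by rank–nullity, nullity = 6 − 4 = 2.

2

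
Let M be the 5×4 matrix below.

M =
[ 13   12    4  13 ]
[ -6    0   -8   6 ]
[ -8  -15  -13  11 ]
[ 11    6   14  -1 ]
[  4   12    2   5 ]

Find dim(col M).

Row reduce to echelon form.
R2 ← R2 + (6/13)·R1: [0, 72/13, -80/13, 12]
R3 ← R3 + (8/13)·R1: [0, -99/13, -137/13, 19]
R4 ← R4 − (11/13)·R1: [0, -54/13, 138/13, -12]
R5 ← R5 − (4/13)·R1: [0, 108/13, 10/13, 1]
R3 ← R3 + (11/8)·R2: [0, 0, -19, 71/2]
R4 ← R4 + (3/4)·R2: [0, 0, 6, -3]
R5 ← R5 − (3/2)·R2: [0, 0, 10, -17]
R4 ← R4 + (6/19)·R3: [0, 0, 0, 156/19]
R5 ← R5 + (10/19)·R3: [0, 0, 0, 32/19]
R5 ← R5 − (8/39)·R4: [0, 0, 0, 0]
Echelon form has 4 nonzero rows, so rank(M) = 4.
The column space has dimension equal to the rank: 4.

4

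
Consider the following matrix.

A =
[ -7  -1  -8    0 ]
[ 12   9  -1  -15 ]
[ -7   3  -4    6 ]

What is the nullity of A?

Row reduce to echelon form.
R2 ← R2 + (12/7)·R1: [0, 51/7, -103/7, -15]
R3 ← R3 − R1: [0, 4, 4, 6]
R3 ← R3 − (28/51)·R2: [0, 0, 616/51, 242/17]
3 nonzero rows, so rank(A) = 3.
A has 4 columns; by rank–nullity, nullity = 4 − 3 = 1.

1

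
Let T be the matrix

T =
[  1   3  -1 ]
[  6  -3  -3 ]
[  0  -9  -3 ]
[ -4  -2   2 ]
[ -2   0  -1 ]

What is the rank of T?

3

Row reduce to echelon form.
R2 ← R2 − (6)·R1: [0, -21, 3]
R4 ← R4 + (4)·R1: [0, 10, -2]
R5 ← R5 + (2)·R1: [0, 6, -3]
R3 ← R3 − (3/7)·R2: [0, 0, -30/7]
R4 ← R4 + (10/21)·R2: [0, 0, -4/7]
R5 ← R5 + (2/7)·R2: [0, 0, -15/7]
R4 ← R4 − (2/15)·R3: [0, 0, 0]
R5 ← R5 − (1/2)·R3: [0, 0, 0]
Echelon form has 3 nonzero rows, so rank(T) = 3.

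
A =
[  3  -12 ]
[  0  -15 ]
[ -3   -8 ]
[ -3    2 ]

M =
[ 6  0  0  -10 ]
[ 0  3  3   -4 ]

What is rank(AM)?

First compute AM:
[[ 18, -36, -36,  18],
 [  0, -45, -45,  60],
 [-18, -24, -24,  62],
 [-18,   6,   6,  22]]
Now row reduce the product.
R3 ← R3 + R1: [0, -60, -60, 80]
R4 ← R4 + R1: [0, -30, -30, 40]
R3 ← R3 − (4/3)·R2: [0, 0, 0, 0]
R4 ← R4 − (2/3)·R2: [0, 0, 0, 0]
2 nonzero rows, so rank(AM) = 2.

2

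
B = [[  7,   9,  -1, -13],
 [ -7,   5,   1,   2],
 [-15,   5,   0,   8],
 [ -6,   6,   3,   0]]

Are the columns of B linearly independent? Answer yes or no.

Row reduce B to echelon form.
R2 ← R2 + R1: [0, 14, 0, -11]
R3 ← R3 + (15/7)·R1: [0, 170/7, -15/7, -139/7]
R4 ← R4 + (6/7)·R1: [0, 96/7, 15/7, -78/7]
R3 ← R3 − (85/49)·R2: [0, 0, -15/7, -38/49]
R4 ← R4 − (48/49)·R2: [0, 0, 15/7, -18/49]
R4 ← R4 + R3: [0, 0, 0, -8/7]
4 pivots among 4 columns.
Every column is a pivot column, so the columns are linearly independent.

yes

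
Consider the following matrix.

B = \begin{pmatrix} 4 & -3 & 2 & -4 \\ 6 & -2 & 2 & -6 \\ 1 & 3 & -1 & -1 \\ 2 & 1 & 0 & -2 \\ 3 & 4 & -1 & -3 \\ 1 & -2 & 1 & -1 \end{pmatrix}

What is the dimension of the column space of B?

2

Row reduce to echelon form.
R2 ← R2 − (3/2)·R1: [0, 5/2, -1, 0]
R3 ← R3 − (1/4)·R1: [0, 15/4, -3/2, 0]
R4 ← R4 − (1/2)·R1: [0, 5/2, -1, 0]
R5 ← R5 − (3/4)·R1: [0, 25/4, -5/2, 0]
R6 ← R6 − (1/4)·R1: [0, -5/4, 1/2, 0]
R3 ← R3 − (3/2)·R2: [0, 0, 0, 0]
R4 ← R4 − R2: [0, 0, 0, 0]
R5 ← R5 − (5/2)·R2: [0, 0, 0, 0]
R6 ← R6 + (1/2)·R2: [0, 0, 0, 0]
Echelon form has 2 nonzero rows, so rank(B) = 2.
The column space has dimension equal to the rank: 2.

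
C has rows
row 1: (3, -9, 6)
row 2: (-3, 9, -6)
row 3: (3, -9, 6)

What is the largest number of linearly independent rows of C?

Row reduce to echelon form.
R2 ← R2 + R1: [0, 0, 0]
R3 ← R3 − R1: [0, 0, 0]
Echelon form has 1 nonzero row, so rank(C) = 1.
The rank gives the maximum number of linearly independent rows: 1.

1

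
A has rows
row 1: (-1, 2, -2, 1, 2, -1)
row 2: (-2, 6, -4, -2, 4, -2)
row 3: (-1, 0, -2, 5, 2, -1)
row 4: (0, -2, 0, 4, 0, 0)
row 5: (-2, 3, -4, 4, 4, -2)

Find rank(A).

Row reduce to echelon form.
R2 ← R2 − (2)·R1: [0, 2, 0, -4, 0, 0]
R3 ← R3 − R1: [0, -2, 0, 4, 0, 0]
R5 ← R5 − (2)·R1: [0, -1, 0, 2, 0, 0]
R3 ← R3 + R2: [0, 0, 0, 0, 0, 0]
R4 ← R4 + R2: [0, 0, 0, 0, 0, 0]
R5 ← R5 + (1/2)·R2: [0, 0, 0, 0, 0, 0]
Echelon form has 2 nonzero rows, so rank(A) = 2.

2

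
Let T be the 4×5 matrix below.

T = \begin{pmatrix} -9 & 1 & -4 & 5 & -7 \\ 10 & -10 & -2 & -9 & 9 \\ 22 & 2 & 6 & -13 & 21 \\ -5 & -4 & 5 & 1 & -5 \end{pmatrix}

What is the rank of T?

4

Row reduce to echelon form.
R2 ← R2 + (10/9)·R1: [0, -80/9, -58/9, -31/9, 11/9]
R3 ← R3 + (22/9)·R1: [0, 40/9, -34/9, -7/9, 35/9]
R4 ← R4 − (5/9)·R1: [0, -41/9, 65/9, -16/9, -10/9]
R3 ← R3 + (1/2)·R2: [0, 0, -7, -5/2, 9/2]
R4 ← R4 − (41/80)·R2: [0, 0, 421/40, -1/80, -139/80]
R4 ← R4 + (421/280)·R3: [0, 0, 0, -132/35, 176/35]
Echelon form has 4 nonzero rows, so rank(T) = 4.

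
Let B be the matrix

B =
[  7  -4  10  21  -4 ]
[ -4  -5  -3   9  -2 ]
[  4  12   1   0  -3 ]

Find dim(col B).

3

Row reduce to echelon form.
R2 ← R2 + (4/7)·R1: [0, -51/7, 19/7, 21, -30/7]
R3 ← R3 − (4/7)·R1: [0, 100/7, -33/7, -12, -5/7]
R3 ← R3 + (100/51)·R2: [0, 0, 31/51, 496/17, -155/17]
Echelon form has 3 nonzero rows, so rank(B) = 3.
The column space has dimension equal to the rank: 3.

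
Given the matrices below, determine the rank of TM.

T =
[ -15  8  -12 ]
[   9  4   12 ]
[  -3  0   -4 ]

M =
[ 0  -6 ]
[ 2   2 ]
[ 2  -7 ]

First compute TM:
[[ -8, 190],
 [ 32, -130],
 [ -8,  46]]
Now row reduce the product.
R2 ← R2 + (4)·R1: [0, 630]
R3 ← R3 − R1: [0, -144]
R3 ← R3 + (8/35)·R2: [0, 0]
2 nonzero rows, so rank(TM) = 2.

2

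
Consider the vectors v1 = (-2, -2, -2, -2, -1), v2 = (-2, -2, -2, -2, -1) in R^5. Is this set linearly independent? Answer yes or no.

no

Form the matrix with these vectors as rows and row reduce.
R2 ← R2 − R1: [0, 0, 0, 0, 0]
1 nonzero row, so the 2 vectors span a space of dimension 1.
Since 1 < 2, the vectors are linearly dependent.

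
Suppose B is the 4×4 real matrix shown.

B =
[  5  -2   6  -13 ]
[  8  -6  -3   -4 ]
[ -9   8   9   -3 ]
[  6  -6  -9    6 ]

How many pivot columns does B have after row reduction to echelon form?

2

Row reduce to echelon form.
R2 ← R2 − (8/5)·R1: [0, -14/5, -63/5, 84/5]
R3 ← R3 + (9/5)·R1: [0, 22/5, 99/5, -132/5]
R4 ← R4 − (6/5)·R1: [0, -18/5, -81/5, 108/5]
R3 ← R3 + (11/7)·R2: [0, 0, 0, 0]
R4 ← R4 − (9/7)·R2: [0, 0, 0, 0]
Echelon form has 2 nonzero rows, so rank(B) = 2.
Each nonzero row contributes one pivot column: 2 pivot columns.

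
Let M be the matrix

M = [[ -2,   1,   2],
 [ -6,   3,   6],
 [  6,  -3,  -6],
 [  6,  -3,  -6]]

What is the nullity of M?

Row reduce to echelon form.
R2 ← R2 − (3)·R1: [0, 0, 0]
R3 ← R3 + (3)·R1: [0, 0, 0]
R4 ← R4 + (3)·R1: [0, 0, 0]
1 nonzero row, so rank(M) = 1.
M has 3 columns; by rank–nullity, nullity = 3 − 1 = 2.

2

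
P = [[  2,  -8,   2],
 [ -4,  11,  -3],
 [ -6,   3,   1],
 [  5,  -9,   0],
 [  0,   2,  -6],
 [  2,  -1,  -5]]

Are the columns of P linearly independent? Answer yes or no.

Row reduce P to echelon form.
R2 ← R2 + (2)·R1: [0, -5, 1]
R3 ← R3 + (3)·R1: [0, -21, 7]
R4 ← R4 − (5/2)·R1: [0, 11, -5]
R6 ← R6 − R1: [0, 7, -7]
R3 ← R3 − (21/5)·R2: [0, 0, 14/5]
R4 ← R4 + (11/5)·R2: [0, 0, -14/5]
R5 ← R5 + (2/5)·R2: [0, 0, -28/5]
R6 ← R6 + (7/5)·R2: [0, 0, -28/5]
R4 ← R4 + R3: [0, 0, 0]
R5 ← R5 + (2)·R3: [0, 0, 0]
R6 ← R6 + (2)·R3: [0, 0, 0]
3 pivots among 3 columns.
Every column is a pivot column, so the columns are linearly independent.

yes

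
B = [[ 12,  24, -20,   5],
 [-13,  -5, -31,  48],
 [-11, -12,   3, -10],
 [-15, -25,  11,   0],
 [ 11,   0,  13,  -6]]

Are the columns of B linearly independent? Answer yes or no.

yes

Row reduce B to echelon form.
R2 ← R2 + (13/12)·R1: [0, 21, -158/3, 641/12]
R3 ← R3 + (11/12)·R1: [0, 10, -46/3, -65/12]
R4 ← R4 + (5/4)·R1: [0, 5, -14, 25/4]
R5 ← R5 − (11/12)·R1: [0, -22, 94/3, -127/12]
R3 ← R3 − (10/21)·R2: [0, 0, 614/63, -7775/252]
R4 ← R4 − (5/21)·R2: [0, 0, -92/63, -815/126]
R5 ← R5 + (22/21)·R2: [0, 0, -1502/63, 11435/252]
R4 ← R4 + (46/307)·R3: [0, 0, 0, -3405/307]
R5 ← R5 + (751/307)·R3: [0, 0, 0, -9240/307]
R5 ← R5 − (616/227)·R4: [0, 0, 0, 0]
4 pivots among 4 columns.
Every column is a pivot column, so the columns are linearly independent.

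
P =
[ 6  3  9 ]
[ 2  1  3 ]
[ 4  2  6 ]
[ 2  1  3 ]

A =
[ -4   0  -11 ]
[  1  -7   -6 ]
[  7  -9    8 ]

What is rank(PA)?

First compute PA:
[[ 42, -102, -12],
 [ 14, -34,  -4],
 [ 28, -68,  -8],
 [ 14, -34,  -4]]
Now row reduce the product.
R2 ← R2 − (1/3)·R1: [0, 0, 0]
R3 ← R3 − (2/3)·R1: [0, 0, 0]
R4 ← R4 − (1/3)·R1: [0, 0, 0]
1 nonzero row, so rank(PA) = 1.

1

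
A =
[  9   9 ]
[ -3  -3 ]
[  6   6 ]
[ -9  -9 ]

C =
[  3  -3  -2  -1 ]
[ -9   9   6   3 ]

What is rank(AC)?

1

First compute AC:
[[-54,  54,  36,  18],
 [ 18, -18, -12,  -6],
 [-36,  36,  24,  12],
 [ 54, -54, -36, -18]]
Now row reduce the product.
R2 ← R2 + (1/3)·R1: [0, 0, 0, 0]
R3 ← R3 − (2/3)·R1: [0, 0, 0, 0]
R4 ← R4 + R1: [0, 0, 0, 0]
1 nonzero row, so rank(AC) = 1.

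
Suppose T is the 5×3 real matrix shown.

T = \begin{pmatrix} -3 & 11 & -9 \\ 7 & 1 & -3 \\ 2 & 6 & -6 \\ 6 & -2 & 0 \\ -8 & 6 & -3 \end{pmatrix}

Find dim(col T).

2

Row reduce to echelon form.
R2 ← R2 + (7/3)·R1: [0, 80/3, -24]
R3 ← R3 + (2/3)·R1: [0, 40/3, -12]
R4 ← R4 + (2)·R1: [0, 20, -18]
R5 ← R5 − (8/3)·R1: [0, -70/3, 21]
R3 ← R3 − (1/2)·R2: [0, 0, 0]
R4 ← R4 − (3/4)·R2: [0, 0, 0]
R5 ← R5 + (7/8)·R2: [0, 0, 0]
Echelon form has 2 nonzero rows, so rank(T) = 2.
The column space has dimension equal to the rank: 2.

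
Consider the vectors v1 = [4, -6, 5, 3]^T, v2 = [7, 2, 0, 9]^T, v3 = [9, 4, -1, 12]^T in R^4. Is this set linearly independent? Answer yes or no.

no

Form the matrix with these vectors as rows and row reduce.
R2 ← R2 − (7/4)·R1: [0, 25/2, -35/4, 15/4]
R3 ← R3 − (9/4)·R1: [0, 35/2, -49/4, 21/4]
R3 ← R3 − (7/5)·R2: [0, 0, 0, 0]
2 nonzero rows, so the 3 vectors span a space of dimension 2.
Since 2 < 3, the vectors are linearly dependent.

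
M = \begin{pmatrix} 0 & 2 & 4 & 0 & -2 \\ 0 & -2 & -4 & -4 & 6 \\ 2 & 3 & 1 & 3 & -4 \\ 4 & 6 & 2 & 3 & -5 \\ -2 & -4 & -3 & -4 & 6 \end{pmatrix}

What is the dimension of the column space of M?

3

Row reduce to echelon form.
Swap R1 ↔ R3
R4 ← R4 − (2)·R1: [0, 0, 0, -3, 3]
R5 ← R5 + R1: [0, -1, -2, -1, 2]
R3 ← R3 + R2: [0, 0, 0, -4, 4]
R5 ← R5 − (1/2)·R2: [0, 0, 0, 1, -1]
R4 ← R4 − (3/4)·R3: [0, 0, 0, 0, 0]
R5 ← R5 + (1/4)·R3: [0, 0, 0, 0, 0]
Echelon form has 3 nonzero rows, so rank(M) = 3.
The column space has dimension equal to the rank: 3.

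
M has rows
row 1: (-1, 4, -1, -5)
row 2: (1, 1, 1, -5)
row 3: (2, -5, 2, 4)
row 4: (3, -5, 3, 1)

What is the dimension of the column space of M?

2

Row reduce to echelon form.
R2 ← R2 + R1: [0, 5, 0, -10]
R3 ← R3 + (2)·R1: [0, 3, 0, -6]
R4 ← R4 + (3)·R1: [0, 7, 0, -14]
R3 ← R3 − (3/5)·R2: [0, 0, 0, 0]
R4 ← R4 − (7/5)·R2: [0, 0, 0, 0]
Echelon form has 2 nonzero rows, so rank(M) = 2.
The column space has dimension equal to the rank: 2.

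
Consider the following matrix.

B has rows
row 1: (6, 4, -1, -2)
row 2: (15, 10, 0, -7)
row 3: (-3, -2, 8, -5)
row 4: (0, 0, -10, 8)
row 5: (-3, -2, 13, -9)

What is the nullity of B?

2

Row reduce to echelon form.
R2 ← R2 − (5/2)·R1: [0, 0, 5/2, -2]
R3 ← R3 + (1/2)·R1: [0, 0, 15/2, -6]
R5 ← R5 + (1/2)·R1: [0, 0, 25/2, -10]
R3 ← R3 − (3)·R2: [0, 0, 0, 0]
R4 ← R4 + (4)·R2: [0, 0, 0, 0]
R5 ← R5 − (5)·R2: [0, 0, 0, 0]
2 nonzero rows, so rank(B) = 2.
B has 4 columns; by rank–nullity, nullity = 4 − 2 = 2.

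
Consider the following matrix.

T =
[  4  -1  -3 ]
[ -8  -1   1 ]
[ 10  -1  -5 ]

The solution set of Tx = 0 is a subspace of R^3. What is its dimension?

Row reduce to echelon form.
R2 ← R2 + (2)·R1: [0, -3, -5]
R3 ← R3 − (5/2)·R1: [0, 3/2, 5/2]
R3 ← R3 + (1/2)·R2: [0, 0, 0]
2 nonzero rows, so rank(T) = 2.
T has 3 columns; by rank–nullity, nullity = 3 − 2 = 1.

1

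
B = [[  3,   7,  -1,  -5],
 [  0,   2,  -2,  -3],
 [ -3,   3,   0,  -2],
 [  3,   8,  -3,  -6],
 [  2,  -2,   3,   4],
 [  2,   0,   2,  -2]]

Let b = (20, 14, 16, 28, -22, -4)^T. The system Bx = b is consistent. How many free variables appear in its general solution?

0

Row reduce the augmented matrix [B | b].
R3 ← R3 + R1: [0, 10, -1, -7, 36]
R4 ← R4 − R1: [0, 1, -2, -1, 8]
R5 ← R5 − (2/3)·R1: [0, -20/3, 11/3, 22/3, -106/3]
R6 ← R6 − (2/3)·R1: [0, -14/3, 8/3, 4/3, -52/3]
R3 ← R3 − (5)·R2: [0, 0, 9, 8, -34]
R4 ← R4 − (1/2)·R2: [0, 0, -1, 1/2, 1]
R5 ← R5 + (10/3)·R2: [0, 0, -3, -8/3, 34/3]
R6 ← R6 + (7/3)·R2: [0, 0, -2, -17/3, 46/3]
R4 ← R4 + (1/9)·R3: [0, 0, 0, 25/18, -25/9]
R5 ← R5 + (1/3)·R3: [0, 0, 0, 0, 0]
R6 ← R6 + (2/9)·R3: [0, 0, 0, -35/9, 70/9]
R6 ← R6 + (14/5)·R4: [0, 0, 0, 0, 0]
The echelon form has 4 nonzero rows, and every pivot lies in the first 4 columns, so rank(B) = rank([B|b]) = 4.
The system is consistent.
Free variables = (unknowns) − (rank) = 4 − 4 = 0.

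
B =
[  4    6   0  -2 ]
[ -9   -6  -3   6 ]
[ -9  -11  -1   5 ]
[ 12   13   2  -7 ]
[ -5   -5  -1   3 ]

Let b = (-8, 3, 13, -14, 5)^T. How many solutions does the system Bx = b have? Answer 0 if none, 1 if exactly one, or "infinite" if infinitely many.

Row reduce the augmented matrix [B | b].
R2 ← R2 + (9/4)·R1: [0, 15/2, -3, 3/2, -15]
R3 ← R3 + (9/4)·R1: [0, 5/2, -1, 1/2, -5]
R4 ← R4 − (3)·R1: [0, -5, 2, -1, 10]
R5 ← R5 + (5/4)·R1: [0, 5/2, -1, 1/2, -5]
R3 ← R3 − (1/3)·R2: [0, 0, 0, 0, 0]
R4 ← R4 + (2/3)·R2: [0, 0, 0, 0, 0]
R5 ← R5 − (1/3)·R2: [0, 0, 0, 0, 0]
The echelon form has 2 nonzero rows, and every pivot lies in the first 4 columns, so rank(B) = rank([B|b]) = 2.
The system is consistent.
rank = 2 < 4 unknowns, so there are infinitely many solutions.

infinite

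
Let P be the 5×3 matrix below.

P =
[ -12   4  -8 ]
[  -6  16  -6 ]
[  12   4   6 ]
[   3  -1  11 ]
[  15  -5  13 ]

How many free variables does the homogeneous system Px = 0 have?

Row reduce to echelon form.
R2 ← R2 − (1/2)·R1: [0, 14, -2]
R3 ← R3 + R1: [0, 8, -2]
R4 ← R4 + (1/4)·R1: [0, 0, 9]
R5 ← R5 + (5/4)·R1: [0, 0, 3]
R3 ← R3 − (4/7)·R2: [0, 0, -6/7]
R4 ← R4 + (21/2)·R3: [0, 0, 0]
R5 ← R5 + (7/2)·R3: [0, 0, 0]
3 nonzero rows, so rank(P) = 3.
P has 3 columns; by rank–nullity, nullity = 3 − 3 = 0.

0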